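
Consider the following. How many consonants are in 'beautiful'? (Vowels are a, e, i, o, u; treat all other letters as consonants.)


Consonants in 'beautiful': b, t, f, l = 4 consonants.

4


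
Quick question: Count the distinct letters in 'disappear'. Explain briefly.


Unique letters in 'disappear': {a, d, e, i, p, r, s} = 7 distinct letters.

7


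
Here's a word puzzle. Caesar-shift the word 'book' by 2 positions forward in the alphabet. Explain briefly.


Shift each letter by 2: b -> d, o -> q, o -> q, k -> m. Result: 'dqqm'.

dqqm


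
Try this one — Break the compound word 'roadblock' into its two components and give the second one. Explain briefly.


Split 'roadblock' into 'road' + 'block'. The second part is 'block'.

block


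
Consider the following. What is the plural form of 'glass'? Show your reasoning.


Apply rule: Add -es (sibilant/fricative ending). 'glass' becomes 'glasses'.

glasses


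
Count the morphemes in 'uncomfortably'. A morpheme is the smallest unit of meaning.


Decomposition: un- (prefix) + comfort (root) + -able (suffix) + -ly (suffix) = 4 morpheme(s)

4 morphemes


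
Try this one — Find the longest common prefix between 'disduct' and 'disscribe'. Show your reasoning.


Compare from the start: 3 characters match: 'dis'. Mismatch at position 4: 'd' vs 's'.

dis


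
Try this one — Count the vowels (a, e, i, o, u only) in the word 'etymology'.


Vowels in 'etymology': e, o, o = 3 vowels.

3


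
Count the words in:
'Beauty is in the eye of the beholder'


Split into words: Beauty | is | in | the | eye | of | the | beholder = 8 words.

8


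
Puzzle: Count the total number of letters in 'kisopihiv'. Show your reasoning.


Spell out 'kisopihiv' and number each letter: k(1), i(2), s(3), o(4), p(5), i(6), h(7), i(8), v(9). Total: 9 letters.

9


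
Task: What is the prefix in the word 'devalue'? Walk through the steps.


The word 'devalue' = 'de' (prefix) + 'value' (root). The prefix is 'de'.

de


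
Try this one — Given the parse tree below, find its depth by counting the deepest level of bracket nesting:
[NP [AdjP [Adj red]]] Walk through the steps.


Count bracket nesting levels:
'[' at pos 0: depth = 1
'[' at pos 4: depth = 2
'[' at pos 10: depth = 3
Maximum depth reached: 3

3


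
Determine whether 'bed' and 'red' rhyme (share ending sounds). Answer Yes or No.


Rime (stressed vowel + following sounds) of 'bed': -ed = /ɛd/
Rime of 'red': -ed = /ɛd/
/ɛd/ and /ɛd/ are the same ending sound, so the words rhyme.

Yes


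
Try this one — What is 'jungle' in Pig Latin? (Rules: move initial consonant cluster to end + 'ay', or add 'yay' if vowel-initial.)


'jungle': move consonant cluster 'j' to end and add 'ay': 'unglejay'.

unglejay


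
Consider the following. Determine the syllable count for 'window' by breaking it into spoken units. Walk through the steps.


Break 'window' into syllables: win-dow -> win | dow = 2 syllables

2 syllables


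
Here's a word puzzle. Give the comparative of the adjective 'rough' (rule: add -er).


Apply comparative formation (add -er): 'rough' -> 'rougher'.

rougher


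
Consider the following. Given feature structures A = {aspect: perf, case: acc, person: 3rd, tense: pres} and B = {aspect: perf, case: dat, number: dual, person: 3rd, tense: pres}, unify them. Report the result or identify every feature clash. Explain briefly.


Compare features:
aspect: A=perf vs B=perf -> unified: perf
case: A=acc vs B=dat -> CLASH
number: A=_ vs B=dual -> unified: dual
person: A=3rd vs B=3rd -> unified: 3rd
tense: A=pres vs B=pres -> unified: pres
Clash detected on feature 'case' (acc vs dat); unification fails.

CLASH on 'case' (acc vs dat)


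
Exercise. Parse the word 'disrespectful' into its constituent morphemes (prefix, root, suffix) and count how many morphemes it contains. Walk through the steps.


Step 1: Identify prefix: 'dis' (meaning: not/apart)
Step 2: Identify root: 'respect'
Step 3: Identify suffix(es): 'ful'
Decomposition: dis- (prefix: not/apart) + respect (root) + -ful (suffix: full of)
Total morphemes: 3

3 morphemes (dis- (prefix: not/apart) + respect (root) + -ful (suffix: full of))


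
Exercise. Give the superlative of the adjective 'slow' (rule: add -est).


Apply superlative formation (add -est): 'slow' -> 'slowest'.

slowest


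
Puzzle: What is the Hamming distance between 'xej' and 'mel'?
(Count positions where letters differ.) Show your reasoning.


Alignment:
Position 1: 'x' vs 'm' = DIFFER
Position 2: 'e' vs 'e' = match
Position 3: 'j' vs 'l' = DIFFER
Total differences: 2

2


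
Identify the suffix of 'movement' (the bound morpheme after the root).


The word 'movement' = 'move' (root) + '-ment' (suffix). The suffix is '-ment'.

ment


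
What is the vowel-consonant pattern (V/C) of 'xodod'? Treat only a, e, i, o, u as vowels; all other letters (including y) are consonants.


Letter mapping: x = C, o = V, d = C, o = V, d = C.

CVCVC


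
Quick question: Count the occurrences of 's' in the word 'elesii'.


Letter 's' in 'elesii': found at position(s) 4 = 1 occurrence(s).

1


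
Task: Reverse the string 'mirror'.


Reverse 'mirror' character by character: 'rorrim'.

rorrim


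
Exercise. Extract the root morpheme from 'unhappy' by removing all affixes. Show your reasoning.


Remove prefix 'un' from 'unhappy' to get root 'happy'.

happy


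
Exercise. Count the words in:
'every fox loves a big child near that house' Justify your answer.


Split into words: every | fox | loves | a | big | child | near | that | house = 9 words.

9


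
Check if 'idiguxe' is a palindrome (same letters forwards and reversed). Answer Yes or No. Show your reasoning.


Forward: 'idiguxe'
Reversed: 'exugidi'
They differ.

No


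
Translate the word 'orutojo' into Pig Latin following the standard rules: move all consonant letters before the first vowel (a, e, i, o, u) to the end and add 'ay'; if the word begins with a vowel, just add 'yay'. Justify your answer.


'orutojo' starts with a vowel, so add 'yay': 'orutojoyay'.

orutojoyay


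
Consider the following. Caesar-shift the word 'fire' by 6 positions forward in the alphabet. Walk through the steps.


Shift each letter by 6: f -> l, i -> o, r -> x, e -> k. Result: 'loxk'.

loxk


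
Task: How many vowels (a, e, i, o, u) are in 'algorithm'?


Vowels in 'algorithm': a, o, i = 3 vowels.

3


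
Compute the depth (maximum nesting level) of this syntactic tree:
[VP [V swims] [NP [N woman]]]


Count bracket nesting levels:
'[' at pos 0: depth = 1
'[' at pos 4: depth = 2
'[' at pos 14: depth = 2
'[' at pos 18: depth = 3
Maximum depth reached: 3

3


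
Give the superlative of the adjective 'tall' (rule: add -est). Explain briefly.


Apply superlative formation (add -est): 'tall' -> 'tallest'.

tallest


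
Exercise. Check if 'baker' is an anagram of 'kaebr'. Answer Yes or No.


Sorted letters of 'baker': 'abekr'
Sorted letters of 'kaebr': 'abekr'
They match.

Yes


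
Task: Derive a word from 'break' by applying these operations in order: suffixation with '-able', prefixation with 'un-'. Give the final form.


Step 1: Add suffix '-able' to 'break' = 'breakable'
Step 2: Add prefix 'un-' to 'breakable' = 'unbreakable'

unbreakable


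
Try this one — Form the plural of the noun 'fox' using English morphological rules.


Apply rule: Add -es (sibilant/fricative ending). 'fox' becomes 'foxes'.

foxes


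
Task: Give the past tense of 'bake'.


Apply rule: Add -d (word ends in -e). 'bake' becomes 'baked'.

baked


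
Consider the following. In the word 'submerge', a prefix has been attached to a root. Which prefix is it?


The word 'submerge' = 'sub' (prefix) + 'merge' (root). The prefix is 'sub'.

sub


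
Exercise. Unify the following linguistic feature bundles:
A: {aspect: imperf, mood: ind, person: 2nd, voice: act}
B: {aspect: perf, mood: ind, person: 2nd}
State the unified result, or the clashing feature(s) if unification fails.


Compare features:
aspect: A=imperf vs B=perf -> CLASH
mood: A=ind vs B=ind -> unified: ind
person: A=2nd vs B=2nd -> unified: 2nd
voice: A=act vs B=_ -> unified: act
Clash detected on feature 'aspect' (imperf vs perf); unification fails.

CLASH on 'aspect' (imperf vs perf)


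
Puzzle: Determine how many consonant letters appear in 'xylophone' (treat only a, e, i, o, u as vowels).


Consonants in 'xylophone': x, y, l, p, h, n = 6 consonants.

6


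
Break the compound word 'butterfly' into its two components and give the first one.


Split 'butterfly' into 'butter' + 'fly'. The first part is 'butter'.

butter


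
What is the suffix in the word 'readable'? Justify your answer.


The word 'readable' = 'read' (root) + '-able' (suffix). The suffix is '-able'.

able


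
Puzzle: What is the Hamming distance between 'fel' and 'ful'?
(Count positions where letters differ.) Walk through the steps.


Alignment:
Position 1: 'f' vs 'f' = match
Position 2: 'e' vs 'u' = DIFFER
Position 3: 'l' vs 'l' = match
Total differences: 1

1


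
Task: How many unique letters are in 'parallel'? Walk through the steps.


Unique letters in 'parallel': {a, e, l, p, r} = 5 distinct letters.

5


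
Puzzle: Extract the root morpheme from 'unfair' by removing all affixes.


Remove prefix 'un' from 'unfair' to get root 'fair'.

fair


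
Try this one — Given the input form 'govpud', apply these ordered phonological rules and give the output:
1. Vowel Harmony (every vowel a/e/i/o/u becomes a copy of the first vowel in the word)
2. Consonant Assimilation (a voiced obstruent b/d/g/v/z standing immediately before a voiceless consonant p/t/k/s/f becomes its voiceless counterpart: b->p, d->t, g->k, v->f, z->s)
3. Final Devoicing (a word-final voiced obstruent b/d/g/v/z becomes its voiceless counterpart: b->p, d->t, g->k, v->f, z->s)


Starting form: 'govpud'
Rule 1: Vowel Harmony: all vowels become 'o' (matching first vowel). 'govpud' -> 'govpod'
Rule 2: Consonant Assimilation: voiced obstruent before voiceless consonant becomes voiceless ('vp' -> 'fp'). 'govpod' -> 'gofpod'
Rule 3: Final Devoicing: word-final voiced obstruent 'd' becomes voiceless 't'. 'gofpod' -> 'gofpot'
Final form: 'gofpot'

gofpot


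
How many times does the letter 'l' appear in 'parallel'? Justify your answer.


Letter 'l' in 'parallel': found at position(s) 5, 6, 8 = 3 occurrence(s).

3


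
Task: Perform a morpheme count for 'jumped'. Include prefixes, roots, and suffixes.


Decomposition: jump (root) + -ed (suffix) = 2 morpheme(s)

2 morphemes


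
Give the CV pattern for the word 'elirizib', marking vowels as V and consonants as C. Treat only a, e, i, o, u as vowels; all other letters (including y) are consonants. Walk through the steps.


Letter mapping: e = V, l = C, i = V, r = C, i = V, z = C, i = V, b = C.

VCVCVCVC


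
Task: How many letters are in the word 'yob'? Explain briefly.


Spell out 'yob' and number each letter: y(1), o(2), b(3). Total: 3 letters.

3


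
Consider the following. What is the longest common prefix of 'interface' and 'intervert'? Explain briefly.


Compare from the start: 5 characters match: 'inter'. Mismatch at position 6: 'f' vs 'v'.

inter


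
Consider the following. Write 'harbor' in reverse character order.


Reverse 'harbor' character by character: 'robrah'.

robrah


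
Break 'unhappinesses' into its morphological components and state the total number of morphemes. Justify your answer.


Step 1: Identify prefix: 'un' (meaning: not/reverse)
Step 2: Identify root: 'happy'
Step 3: Identify suffix(es): 'ness, es'
Decomposition: un- (prefix: not/reverse) + happy (root) + -ness (suffix: state of) + -es (plural)
Total morphemes: 4

4 morphemes (un- (prefix: not/reverse) + happy (root) + -ness (suffix: state of) + -es (plural))


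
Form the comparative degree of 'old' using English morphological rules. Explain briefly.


Apply comparative formation (add -er): 'old' -> 'older'.

older


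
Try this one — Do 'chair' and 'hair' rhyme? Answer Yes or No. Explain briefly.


Rime (stressed vowel + following sounds) of 'chair': -air = /ɛər/
Rime of 'hair': -air = /ɛər/
/ɛər/ and /ɛər/ are the same ending sound, so the words rhyme.

Yes


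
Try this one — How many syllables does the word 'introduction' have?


Break 'introduction' into syllables: in-tro-duc-tion -> in | tro | duc | tion = 4 syllables

4 syllables


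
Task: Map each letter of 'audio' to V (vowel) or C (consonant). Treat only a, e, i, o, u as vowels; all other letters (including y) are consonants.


Letter mapping: a = V, u = V, d = C, i = V, o = V.

VVCVV


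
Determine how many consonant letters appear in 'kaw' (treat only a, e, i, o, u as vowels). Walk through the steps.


Consonants in 'kaw': k, w = 2 consonants.

2


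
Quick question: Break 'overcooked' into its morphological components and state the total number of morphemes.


Step 1: Identify prefix: 'over' (meaning: excessively)
Step 2: Identify root: 'cook'
Step 3: Identify suffix(es): 'ed'
Decomposition: over- (prefix: excessively) + cook (root) + -ed (suffix: past)
Total morphemes: 3

3 morphemes (over- (prefix: excessively) + cook (root) + -ed (suffix: past))


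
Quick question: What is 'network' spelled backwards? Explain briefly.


Reverse 'network' character by character: 'krowten'.

krowten


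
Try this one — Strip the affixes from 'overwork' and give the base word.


Remove prefix 'over' from 'overwork' to get root 'work'.

work


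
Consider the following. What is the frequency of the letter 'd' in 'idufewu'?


Letter 'd' in 'idufewu': found at position(s) 2 = 1 occurrence(s).

1


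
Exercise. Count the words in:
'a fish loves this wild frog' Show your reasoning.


Split into words: a | fish | loves | this | wild | frog = 6 words.

6


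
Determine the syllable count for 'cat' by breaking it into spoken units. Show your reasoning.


Break 'cat' into syllables: cat -> cat = 1 syllable

1 syllable


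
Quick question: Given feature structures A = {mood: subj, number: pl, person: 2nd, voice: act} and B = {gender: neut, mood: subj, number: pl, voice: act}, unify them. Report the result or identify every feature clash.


Compare features:
gender: A=_ vs B=neut -> unified: neut
mood: A=subj vs B=subj -> unified: subj
number: A=pl vs B=pl -> unified: pl
person: A=2nd vs B=_ -> unified: 2nd
voice: A=act vs B=act -> unified: act
No clashes found.

Unified: {gender: neut, mood: subj, number: pl, person: 2nd, voice: act}


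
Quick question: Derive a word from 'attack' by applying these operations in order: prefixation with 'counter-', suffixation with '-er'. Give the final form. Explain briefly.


Step 1: Add prefix 'counter-' to 'attack' = 'counterattack'
Step 2: Add suffix '-er' to 'counterattack' = 'counterattacker'

counterattacker


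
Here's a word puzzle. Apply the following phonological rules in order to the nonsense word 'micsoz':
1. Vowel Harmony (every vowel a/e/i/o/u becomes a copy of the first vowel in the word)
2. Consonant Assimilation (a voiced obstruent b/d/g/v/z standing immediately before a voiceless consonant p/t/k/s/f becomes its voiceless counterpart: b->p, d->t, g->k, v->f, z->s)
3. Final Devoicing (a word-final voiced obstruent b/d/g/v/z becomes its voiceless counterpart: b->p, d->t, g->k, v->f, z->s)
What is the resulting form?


Starting form: 'micsoz'
Rule 1: Vowel Harmony: all vowels become 'i' (matching first vowel). 'micsoz' -> 'micsiz'
Rule 2: Consonant Assimilation: no voiced obstruent (b/d/g/v/z) stands immediately before a voiceless consonant (p/t/k/s/f). No change.
Rule 3: Final Devoicing: word-final voiced obstruent 'z' becomes voiceless 's'. 'micsiz' -> 'micsis'
Final form: 'micsis'

micsis


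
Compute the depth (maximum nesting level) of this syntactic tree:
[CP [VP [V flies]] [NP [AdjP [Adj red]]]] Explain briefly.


Count bracket nesting levels:
'[' at pos 0: depth = 1
'[' at pos 4: depth = 2
'[' at pos 8: depth = 3
'[' at pos 19: depth = 2
'[' at pos 23: depth = 3
'[' at pos 29: depth = 4
Maximum depth reached: 4

4


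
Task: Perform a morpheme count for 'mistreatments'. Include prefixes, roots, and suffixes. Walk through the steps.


Decomposition: mis- (prefix) + treat (root) + -ment (suffix) + -s (plural) = 4 morpheme(s)

4 morphemes


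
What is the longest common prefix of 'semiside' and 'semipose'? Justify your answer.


Compare from the start: 4 characters match: 'semi'. Mismatch at position 5: 's' vs 'p'.

semi


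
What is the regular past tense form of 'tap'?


Apply rule: Double final consonant and add -ed. 'tap' becomes 'tapped'.

tapped


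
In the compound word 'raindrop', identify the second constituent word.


Split 'raindrop' into 'rain' + 'drop'. The second part is 'drop'.

drop


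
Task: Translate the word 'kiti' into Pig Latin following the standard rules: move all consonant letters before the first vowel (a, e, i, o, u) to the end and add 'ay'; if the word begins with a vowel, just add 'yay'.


'kiti': move consonant cluster 'k' to end and add 'ay': 'itikay'.

itikay


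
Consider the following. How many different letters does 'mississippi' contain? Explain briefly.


Unique letters in 'mississippi': {i, m, p, s} = 4 distinct letters.

4


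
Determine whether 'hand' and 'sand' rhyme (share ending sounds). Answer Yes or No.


Rime (stressed vowel + following sounds) of 'hand': -and = /ænd/
Rime of 'sand': -and = /ænd/
/ænd/ and /ænd/ are the same ending sound, so the words rhyme.

Yes


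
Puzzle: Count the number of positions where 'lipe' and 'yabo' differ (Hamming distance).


Alignment:
Position 1: 'l' vs 'y' = DIFFER
Position 2: 'i' vs 'a' = DIFFER
Position 3: 'p' vs 'b' = DIFFER
Position 4: 'e' vs 'o' = DIFFER
Total differences: 4

4


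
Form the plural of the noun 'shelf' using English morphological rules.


Apply rule: Change -f to -ves. 'shelf' becomes 'shelves'.

shelves


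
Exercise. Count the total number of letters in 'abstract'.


Spell out 'abstract' and number each letter: a(1), b(2), s(3), t(4), r(5), a(6), c(7), t(8). Total: 8 letters.

8


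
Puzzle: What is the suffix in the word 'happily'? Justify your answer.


The word 'happily' = 'happy' (root) + '-ly' (suffix). The suffix is '-ly'.

ly


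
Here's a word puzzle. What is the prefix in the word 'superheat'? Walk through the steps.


The word 'superheat' = 'super' (prefix) + 'heat' (root). The prefix is 'super'.

super


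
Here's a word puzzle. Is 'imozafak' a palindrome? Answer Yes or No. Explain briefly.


Forward: 'imozafak'
Reversed: 'kafazomi'
They differ.

No


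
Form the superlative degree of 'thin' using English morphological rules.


Apply superlative formation (double final consonant, add -est): 'thin' -> 'thinnest'.

thinnest


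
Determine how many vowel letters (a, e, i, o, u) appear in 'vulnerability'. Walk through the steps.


Vowels in 'vulnerability': u, e, a, i, i = 5 vowels.

5


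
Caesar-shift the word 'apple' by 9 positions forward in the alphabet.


Shift each letter by 9: a -> j, p -> y, p -> y, l -> u, e -> n. Result: 'jyyun'.

jyyun


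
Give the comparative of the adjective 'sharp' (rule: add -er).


Apply comparative formation (add -er): 'sharp' -> 'sharper'.

sharper


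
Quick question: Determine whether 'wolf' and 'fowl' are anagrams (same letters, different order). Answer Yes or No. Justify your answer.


Sorted letters of 'wolf': 'flow'
Sorted letters of 'fowl': 'flow'
They match.

Yes


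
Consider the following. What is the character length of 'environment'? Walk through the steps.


Spell out 'environment' and number each letter: e(1), n(2), v(3), i(4), r(5), o(6), n(7), m(8), e(9), n(10), t(11). Total: 11 letters.

11


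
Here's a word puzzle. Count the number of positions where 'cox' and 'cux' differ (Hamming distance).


Alignment:
Position 1: 'c' vs 'c' = match
Position 2: 'o' vs 'u' = DIFFER
Position 3: 'x' vs 'x' = match
Total differences: 1

1


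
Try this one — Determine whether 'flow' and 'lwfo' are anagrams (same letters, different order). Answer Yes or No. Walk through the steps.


Sorted letters of 'flow': 'flow'
Sorted letters of 'lwfo': 'flow'
They match.

Yes


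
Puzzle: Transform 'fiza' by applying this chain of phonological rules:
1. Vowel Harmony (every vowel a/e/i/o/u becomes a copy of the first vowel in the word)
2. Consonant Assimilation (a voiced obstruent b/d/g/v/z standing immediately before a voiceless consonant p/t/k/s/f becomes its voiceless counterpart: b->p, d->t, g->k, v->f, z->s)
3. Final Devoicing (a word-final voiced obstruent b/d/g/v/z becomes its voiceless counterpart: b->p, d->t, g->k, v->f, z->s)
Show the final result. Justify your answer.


Starting form: 'fiza'
Rule 1: Vowel Harmony: all vowels become 'i' (matching first vowel). 'fiza' -> 'fizi'
Rule 2: Consonant Assimilation: no voiced obstruent (b/d/g/v/z) stands immediately before a voiceless consonant (p/t/k/s/f). No change.
Rule 3: Final Devoicing: the word ends in the vowel 'i', not a consonant. No change.
Final form: 'fizi'

fizi


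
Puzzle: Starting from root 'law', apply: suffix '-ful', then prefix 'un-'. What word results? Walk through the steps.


Step 1: Add suffix '-ful' to 'law' = 'lawful'
Step 2: Add prefix 'un-' to 'lawful' = 'unlawful'

unlawful


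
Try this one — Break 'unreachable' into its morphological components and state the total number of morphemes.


Step 1: Identify prefix: 'un' (meaning: not/reverse)
Step 2: Identify root: 'reach'
Step 3: Identify suffix(es): 'able'
Decomposition: un- (prefix: not/reverse) + reach (root) + -able (suffix: capable of)
Total morphemes: 3

3 morphemes (un- (prefix: not/reverse) + reach (root) + -able (suffix: capable of))


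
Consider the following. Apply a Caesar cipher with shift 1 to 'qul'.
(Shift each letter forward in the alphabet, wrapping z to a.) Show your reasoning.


Shift each letter by 1: q -> r, u -> v, l -> m. Result: 'rvm'.

rvm


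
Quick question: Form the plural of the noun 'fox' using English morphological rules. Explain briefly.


Apply rule: Add -es (sibilant/fricative ending). 'fox' becomes 'foxes'.

foxes


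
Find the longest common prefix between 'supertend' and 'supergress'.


Compare from the start: 5 characters match: 'super'. Mismatch at position 6: 't' vs 'g'.

super


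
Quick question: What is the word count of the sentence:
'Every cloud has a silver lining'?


Split into words: Every | cloud | has | a | silver | lining = 6 words.

6


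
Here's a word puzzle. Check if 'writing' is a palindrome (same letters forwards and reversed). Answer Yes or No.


Forward: 'writing'
Reversed: 'gnitirw'
They differ.

No


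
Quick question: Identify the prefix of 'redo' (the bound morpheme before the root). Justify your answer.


The word 'redo' = 're' (prefix) + 'do' (root). The prefix is 're'.

re


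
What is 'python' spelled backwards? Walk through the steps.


Reverse 'python' character by character: 'nohtyp'.

nohtyp


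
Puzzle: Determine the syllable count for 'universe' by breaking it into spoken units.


Break 'universe' into syllables: u-ni-verse -> u | ni | verse = 3 syllables

3 syllables


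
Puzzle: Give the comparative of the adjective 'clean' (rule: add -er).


Apply comparative formation (add -er): 'clean' -> 'cleaner'.

cleaner


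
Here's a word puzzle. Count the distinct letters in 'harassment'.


Unique letters in 'harassment': {a, e, h, m, n, r, s, t} = 8 distinct letters.

8


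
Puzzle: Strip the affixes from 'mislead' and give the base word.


Remove prefix 'mis' from 'mislead' to get root 'lead'.

lead


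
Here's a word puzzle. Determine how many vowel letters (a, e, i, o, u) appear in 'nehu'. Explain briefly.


Vowels in 'nehu': e, u = 2 vowels.

2


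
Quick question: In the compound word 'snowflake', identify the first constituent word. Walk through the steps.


Split 'snowflake' into 'snow' + 'flake'. The first part is 'snow'.

snow


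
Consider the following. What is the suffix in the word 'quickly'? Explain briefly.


The word 'quickly' = 'quick' (root) + '-ly' (suffix). The suffix is '-ly'.

ly


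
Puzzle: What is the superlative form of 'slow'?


Apply superlative formation (add -est): 'slow' -> 'slowest'.

slowest


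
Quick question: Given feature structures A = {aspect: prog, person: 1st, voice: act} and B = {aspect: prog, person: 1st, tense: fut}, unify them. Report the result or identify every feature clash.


Compare features:
aspect: A=prog vs B=prog -> unified: prog
person: A=1st vs B=1st -> unified: 1st
tense: A=_ vs B=fut -> unified: fut
voice: A=act vs B=_ -> unified: act
No clashes found.

Unified: {aspect: prog, person: 1st, tense: fut, voice: act}


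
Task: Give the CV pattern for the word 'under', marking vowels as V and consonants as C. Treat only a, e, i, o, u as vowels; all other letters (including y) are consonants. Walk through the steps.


Letter mapping: u = V, n = C, d = C, e = V, r = C.

VCCVC


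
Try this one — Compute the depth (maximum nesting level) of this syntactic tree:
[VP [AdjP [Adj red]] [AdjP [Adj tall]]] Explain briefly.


Count bracket nesting levels:
'[' at pos 0: depth = 1
'[' at pos 4: depth = 2
'[' at pos 10: depth = 3
'[' at pos 21: depth = 2
'[' at pos 27: depth = 3
Maximum depth reached: 3

3


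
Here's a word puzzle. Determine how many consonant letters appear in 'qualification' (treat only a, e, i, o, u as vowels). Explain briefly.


Consonants in 'qualification': q, l, f, c, t, n = 6 consonants.

6


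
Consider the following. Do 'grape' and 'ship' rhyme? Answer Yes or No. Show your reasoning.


Rime (stressed vowel + following sounds) of 'grape': -ape = /eɪp/
Rime of 'ship': -ip = /ɪp/
/eɪp/ and /ɪp/ are different ending sounds, so the words do not rhyme.

No


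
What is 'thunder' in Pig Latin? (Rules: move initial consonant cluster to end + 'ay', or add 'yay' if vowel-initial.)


'thunder': move consonant cluster 'th' to end and add 'ay': 'underthay'.

underthay


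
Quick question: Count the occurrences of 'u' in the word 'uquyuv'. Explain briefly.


Letter 'u' in 'uquyuv': found at position(s) 1, 3, 5 = 3 occurrence(s).

3


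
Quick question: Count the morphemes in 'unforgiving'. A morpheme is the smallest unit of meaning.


Decomposition: un- (prefix) + forgive (root) + -ing (suffix) = 3 morpheme(s)

3 morphemes


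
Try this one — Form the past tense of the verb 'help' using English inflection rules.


Apply rule: Add -ed. 'help' becomes 'helped'.

helped


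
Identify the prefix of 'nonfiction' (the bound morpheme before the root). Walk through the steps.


The word 'nonfiction' = 'non' (prefix) + 'fiction' (root). The prefix is 'non'.

non


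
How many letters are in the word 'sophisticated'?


Spell out 'sophisticated' and number each letter: s(1), o(2), p(3), h(4), i(5), s(6), t(7), i(8), c(9), a(10), t(11), e(12), d(13). Total: 13 letters.

13


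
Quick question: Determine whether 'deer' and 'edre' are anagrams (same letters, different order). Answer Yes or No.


Sorted letters of 'deer': 'deer'
Sorted letters of 'edre': 'deer'
They match.

Yes


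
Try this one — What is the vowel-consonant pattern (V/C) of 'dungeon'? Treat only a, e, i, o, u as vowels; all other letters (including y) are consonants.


Letter mapping: d = C, u = V, n = C, g = C, e = V, o = V, n = C.

CVCCVVC


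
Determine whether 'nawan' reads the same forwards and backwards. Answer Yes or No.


Forward: 'nawan'
Reversed: 'nawan'
They are identical.

Yes


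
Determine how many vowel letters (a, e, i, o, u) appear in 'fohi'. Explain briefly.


Vowels in 'fohi': o, i = 2 vowels.

2


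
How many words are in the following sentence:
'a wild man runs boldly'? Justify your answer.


Split into words: a | wild | man | runs | boldly = 5 words.

5


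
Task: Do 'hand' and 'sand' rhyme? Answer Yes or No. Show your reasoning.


Rime (stressed vowel + following sounds) of 'hand': -and = /ænd/
Rime of 'sand': -and = /ænd/
/ænd/ and /ænd/ are the same ending sound, so the words rhyme.

Yes


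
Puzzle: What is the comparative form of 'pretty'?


Apply comparative formation (consonant + y: change y to i, add -er): 'pretty' -> 'prettier'.

prettier


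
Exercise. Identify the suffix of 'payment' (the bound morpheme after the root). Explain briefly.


The word 'payment' = 'pay' (root) + '-ment' (suffix). The suffix is '-ment'.

ment


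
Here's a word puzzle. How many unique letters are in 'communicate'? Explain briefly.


Unique letters in 'communicate': {a, c, e, i, m, n, o, t, u} = 9 distinct letters.

9


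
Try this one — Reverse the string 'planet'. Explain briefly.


Reverse 'planet' character by character: 'tenalp'.

tenalp


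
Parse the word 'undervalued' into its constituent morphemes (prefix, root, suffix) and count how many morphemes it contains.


Step 1: Identify prefix: 'under' (meaning: beneath/insufficient)
Step 2: Identify root: 'value'
Step 3: Identify suffix(es): 'ed'
Decomposition: under- (prefix: beneath/insufficient) + value (root) + -ed (suffix: past)
Total morphemes: 3

3 morphemes (under- (prefix: beneath/insufficient) + value (root) + -ed (suffix: past))


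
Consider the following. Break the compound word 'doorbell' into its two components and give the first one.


Split 'doorbell' into 'door' + 'bell'. The first part is 'door'.

door


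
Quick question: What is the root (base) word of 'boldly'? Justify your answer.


Remove suffix '-ly' from 'boldly' to get root 'bold'.

bold


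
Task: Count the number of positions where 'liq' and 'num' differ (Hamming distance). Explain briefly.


Alignment:
Position 1: 'l' vs 'n' = DIFFER
Position 2: 'i' vs 'u' = DIFFER
Position 3: 'q' vs 'm' = DIFFER
Total differences: 3

3


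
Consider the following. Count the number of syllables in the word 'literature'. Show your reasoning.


Break 'literature' into syllables: lit-er-a-ture -> lit | er | a | ture = 4 syllables

4 syllables


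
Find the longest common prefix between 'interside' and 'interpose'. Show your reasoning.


Compare from the start: 5 characters match: 'inter'. Mismatch at position 6: 's' vs 'p'.

inter


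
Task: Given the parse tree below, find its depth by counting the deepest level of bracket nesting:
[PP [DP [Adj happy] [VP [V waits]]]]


Count bracket nesting levels:
'[' at pos 0: depth = 1
'[' at pos 4: depth = 2
'[' at pos 8: depth = 3
'[' at pos 20: depth = 3
'[' at pos 24: depth = 4
Maximum depth reached: 4

4


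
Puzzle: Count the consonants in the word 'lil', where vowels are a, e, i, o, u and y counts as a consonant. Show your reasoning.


Consonants in 'lil': l, l = 2 consonants.

2


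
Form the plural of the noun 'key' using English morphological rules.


Apply rule: Add -s. 'key' becomes 'keys'.

keys


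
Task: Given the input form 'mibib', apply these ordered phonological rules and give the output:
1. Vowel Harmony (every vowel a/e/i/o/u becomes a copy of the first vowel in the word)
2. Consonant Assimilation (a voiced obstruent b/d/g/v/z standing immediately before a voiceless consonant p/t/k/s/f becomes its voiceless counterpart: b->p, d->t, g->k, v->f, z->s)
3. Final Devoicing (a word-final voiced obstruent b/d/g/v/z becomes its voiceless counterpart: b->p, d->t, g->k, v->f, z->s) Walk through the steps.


Starting form: 'mibib'
Rule 1: Vowel Harmony: all vowels already match. No change.
Rule 2: Consonant Assimilation: no voiced obstruent (b/d/g/v/z) stands immediately before a voiceless consonant (p/t/k/s/f). No change.
Rule 3: Final Devoicing: word-final voiced obstruent 'b' becomes voiceless 'p'. 'mibib' -> 'mibip'
Final form: 'mibip'

mibip


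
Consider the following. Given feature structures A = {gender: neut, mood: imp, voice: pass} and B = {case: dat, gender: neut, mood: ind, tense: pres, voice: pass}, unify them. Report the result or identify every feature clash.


Compare features:
case: A=_ vs B=dat -> unified: dat
gender: A=neut vs B=neut -> unified: neut
mood: A=imp vs B=ind -> CLASH
tense: A=_ vs B=pres -> unified: pres
voice: A=pass vs B=pass -> unified: pass
Clash detected on feature 'mood' (imp vs ind); unification fails.

CLASH on 'mood' (imp vs ind)


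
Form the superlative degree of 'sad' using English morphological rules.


Apply superlative formation (double final consonant, add -est): 'sad' -> 'saddest'.

saddest


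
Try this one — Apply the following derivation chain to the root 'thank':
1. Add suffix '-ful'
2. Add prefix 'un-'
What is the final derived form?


Step 1: Add suffix '-ful' to 'thank' = 'thankful'
Step 2: Add prefix 'un-' to 'thankful' = 'unthankful'

unthankful


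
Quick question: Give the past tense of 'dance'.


Apply rule: Add -d (word ends in -e). 'dance' becomes 'danced'.

danced


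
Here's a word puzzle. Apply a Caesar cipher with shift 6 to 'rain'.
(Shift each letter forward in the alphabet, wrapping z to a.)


Shift each letter by 6: r -> x, a -> g, i -> o, n -> t. Result: 'xgot'.

xgot


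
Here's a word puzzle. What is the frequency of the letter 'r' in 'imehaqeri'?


Letter 'r' in 'imehaqeri': found at position(s) 8 = 1 occurrence(s).

1


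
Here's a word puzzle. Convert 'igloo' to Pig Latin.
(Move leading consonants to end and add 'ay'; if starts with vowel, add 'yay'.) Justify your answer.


'igloo' starts with a vowel, so add 'yay': 'iglooyay'.

iglooyay


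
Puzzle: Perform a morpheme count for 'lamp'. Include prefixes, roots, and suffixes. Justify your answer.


Decomposition: lamp (free morpheme) = 1 morpheme(s)

1 morphemes


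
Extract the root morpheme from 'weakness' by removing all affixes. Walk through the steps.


Remove suffix '-ness' from 'weakness' to get root 'weak'.

weak


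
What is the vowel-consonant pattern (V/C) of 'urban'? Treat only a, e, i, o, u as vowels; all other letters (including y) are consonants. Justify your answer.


Letter mapping: u = V, r = C, b = C, a = V, n = C.

VCCVC


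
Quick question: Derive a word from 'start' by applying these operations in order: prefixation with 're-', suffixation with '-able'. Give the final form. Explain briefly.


Step 1: Add prefix 're-' to 'start' = 'restart'
Step 2: Add suffix '-able' to 'restart' = 'restartable'

restartable


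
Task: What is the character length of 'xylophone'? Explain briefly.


Spell out 'xylophone' and number each letter: x(1), y(2), l(3), o(4), p(5), h(6), o(7), n(8), e(9). Total: 9 letters.

9


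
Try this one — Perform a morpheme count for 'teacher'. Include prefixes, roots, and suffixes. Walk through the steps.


Decomposition: teach (root) + -er (suffix) = 2 morpheme(s)

2 morphemes


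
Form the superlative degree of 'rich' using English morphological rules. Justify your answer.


Apply superlative formation (add -est): 'rich' -> 'richest'.

richest


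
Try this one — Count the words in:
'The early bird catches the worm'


Split into words: The | early | bird | catches | the | worm = 6 words.

6


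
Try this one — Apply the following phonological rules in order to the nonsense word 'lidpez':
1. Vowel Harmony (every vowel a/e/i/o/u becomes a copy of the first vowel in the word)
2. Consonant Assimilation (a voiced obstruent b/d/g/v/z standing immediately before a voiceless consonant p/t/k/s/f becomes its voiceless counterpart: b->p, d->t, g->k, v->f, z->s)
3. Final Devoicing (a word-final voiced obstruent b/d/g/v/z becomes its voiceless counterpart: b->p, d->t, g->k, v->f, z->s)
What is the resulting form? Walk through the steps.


Starting form: 'lidpez'
Rule 1: Vowel Harmony: all vowels become 'i' (matching first vowel). 'lidpez' -> 'lidpiz'
Rule 2: Consonant Assimilation: voiced obstruent before voiceless consonant becomes voiceless ('dp' -> 'tp'). 'lidpiz' -> 'litpiz'
Rule 3: Final Devoicing: word-final voiced obstruent 'z' becomes voiceless 's'. 'litpiz' -> 'litpis'
Final form: 'litpis'

litpis


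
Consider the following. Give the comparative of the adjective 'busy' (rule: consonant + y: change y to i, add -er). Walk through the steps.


Apply comparative formation (consonant + y: change y to i, add -er): 'busy' -> 'busier'.

busier


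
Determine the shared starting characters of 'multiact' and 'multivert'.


Compare from the start: 5 characters match: 'multi'. Mismatch at position 6: 'a' vs 'v'.

multi


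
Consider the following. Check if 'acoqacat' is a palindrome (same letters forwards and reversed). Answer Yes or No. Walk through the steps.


Forward: 'acoqacat'
Reversed: 'tacaqoca'
They differ.

No


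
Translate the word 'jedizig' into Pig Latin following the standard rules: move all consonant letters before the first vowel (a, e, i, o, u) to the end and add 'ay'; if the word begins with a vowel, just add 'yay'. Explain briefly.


'jedizig': move consonant cluster 'j' to end and add 'ay': 'edizigjay'.

edizigjay


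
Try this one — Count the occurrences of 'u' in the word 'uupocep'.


Letter 'u' in 'uupocep': found at position(s) 1, 2 = 2 occurrence(s).

2


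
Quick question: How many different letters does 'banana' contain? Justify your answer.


Unique letters in 'banana': {a, b, n} = 3 distinct letters.

3


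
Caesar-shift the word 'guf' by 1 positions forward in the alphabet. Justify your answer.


Shift each letter by 1: g -> h, u -> v, f -> g. Result: 'hvg'.

hvg


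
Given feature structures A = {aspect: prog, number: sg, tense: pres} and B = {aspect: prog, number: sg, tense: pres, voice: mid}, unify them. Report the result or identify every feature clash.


Compare features:
aspect: A=prog vs B=prog -> unified: prog
number: A=sg vs B=sg -> unified: sg
tense: A=pres vs B=pres -> unified: pres
voice: A=_ vs B=mid -> unified: mid
No clashes found.

Unified: {aspect: prog, number: sg, tense: pres, voice: mid}


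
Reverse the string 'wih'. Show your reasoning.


Reverse 'wih' character by character: 'hiw'.

hiw


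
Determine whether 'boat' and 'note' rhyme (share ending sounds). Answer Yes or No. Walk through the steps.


Rime (stressed vowel + following sounds) of 'boat': -oat = /oʊt/
Rime of 'note': -ote = /oʊt/
/oʊt/ and /oʊt/ are the same ending sound, so the words rhyme.

Yes


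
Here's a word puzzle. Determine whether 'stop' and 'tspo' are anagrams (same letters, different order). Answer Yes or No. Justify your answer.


Sorted letters of 'stop': 'opst'
Sorted letters of 'tspo': 'opst'
They match.

Yes


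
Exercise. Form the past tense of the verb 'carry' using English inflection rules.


Apply rule: Change -y to -ied. 'carry' becomes 'carried'.

carried


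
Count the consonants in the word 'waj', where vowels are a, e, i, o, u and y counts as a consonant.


Consonants in 'waj': w, j = 2 consonants.

2


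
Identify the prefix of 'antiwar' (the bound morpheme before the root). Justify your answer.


The word 'antiwar' = 'anti' (prefix) + 'war' (root). The prefix is 'anti'.

anti


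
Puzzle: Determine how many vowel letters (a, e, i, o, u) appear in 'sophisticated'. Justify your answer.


Vowels in 'sophisticated': o, i, i, a, e = 5 vowels.

5


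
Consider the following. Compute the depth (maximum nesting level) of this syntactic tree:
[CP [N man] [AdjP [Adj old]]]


Count bracket nesting levels:
'[' at pos 0: depth = 1
'[' at pos 4: depth = 2
'[' at pos 12: depth = 2
'[' at pos 18: depth = 3
Maximum depth reached: 3

3
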